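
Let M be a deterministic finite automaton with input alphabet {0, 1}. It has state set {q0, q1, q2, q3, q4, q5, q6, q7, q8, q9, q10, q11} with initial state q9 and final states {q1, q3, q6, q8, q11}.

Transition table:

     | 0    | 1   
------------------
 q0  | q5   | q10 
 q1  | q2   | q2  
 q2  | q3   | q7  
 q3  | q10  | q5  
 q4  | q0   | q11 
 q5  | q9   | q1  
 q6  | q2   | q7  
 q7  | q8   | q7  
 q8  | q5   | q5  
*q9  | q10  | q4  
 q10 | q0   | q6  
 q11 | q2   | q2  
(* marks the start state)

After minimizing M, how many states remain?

5

Every state is reachable, so we keep all 12.
P0 = {q1,q3,q6,q8,q11} | {q0,q2,q4,q5,q7,q9,q10}.
Refine {q0,q2,q4,q5,q7,q9,q10} on symbol 0: members go to different blocks, giving {q0,q4,q5,q9,q10} and {q2,q7}.
On input 0, block {q1,q3,q6,q8,q11} splits into {q1,q6,q11} and {q3,q8}.
Split {q0,q4,q5,q9,q10} by δ(·,1) → {q4,q5,q10} and {q0,q9}.
No further refinement is possible. Final partition (5 blocks): {q1,q6,q11} | {q4,q5,q10} | {q2,q7} | {q3,q8} | {q0,q9}.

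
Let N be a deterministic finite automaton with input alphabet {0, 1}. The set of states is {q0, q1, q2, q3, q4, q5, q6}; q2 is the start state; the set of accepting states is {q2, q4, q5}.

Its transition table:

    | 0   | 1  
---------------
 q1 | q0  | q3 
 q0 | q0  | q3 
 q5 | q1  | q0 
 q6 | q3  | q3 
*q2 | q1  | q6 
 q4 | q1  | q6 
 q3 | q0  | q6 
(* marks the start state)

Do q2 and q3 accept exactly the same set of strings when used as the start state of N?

No

First remove the unreachable states {q4,q5}; 5 states remain.
Start with accepting vs non-accepting: {q2} | {q0,q1,q3,q6}.
The partition is now stable with 2 blocks: {q2} | {q0,q1,q3,q6}.
q2 and q3 end up in different blocks, so they are distinguishable. For instance, the string 'ε' is accepted from only q2.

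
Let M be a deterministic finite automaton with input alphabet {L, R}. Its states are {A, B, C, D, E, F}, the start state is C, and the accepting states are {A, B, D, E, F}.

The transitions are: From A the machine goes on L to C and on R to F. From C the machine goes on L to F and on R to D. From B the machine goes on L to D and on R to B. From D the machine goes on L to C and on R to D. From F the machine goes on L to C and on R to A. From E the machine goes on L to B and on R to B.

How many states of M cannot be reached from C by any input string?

2

BFS from C reaches {A, C, D, F}; the 2 state(s) B, E are never visited.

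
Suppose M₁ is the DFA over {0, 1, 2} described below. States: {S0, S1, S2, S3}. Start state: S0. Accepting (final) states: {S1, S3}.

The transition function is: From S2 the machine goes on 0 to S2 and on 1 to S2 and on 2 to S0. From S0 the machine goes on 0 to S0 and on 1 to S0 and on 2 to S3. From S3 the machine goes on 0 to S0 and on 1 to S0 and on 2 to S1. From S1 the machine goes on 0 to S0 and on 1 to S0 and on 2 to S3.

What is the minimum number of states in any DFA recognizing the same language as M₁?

States {S2} cannot be reached from the start state, so discard them.
Initial partition by acceptance: {S1,S3} | {S0}.
Stable partition: {S1,S3} | {S0} — 2 equivalence classes.

2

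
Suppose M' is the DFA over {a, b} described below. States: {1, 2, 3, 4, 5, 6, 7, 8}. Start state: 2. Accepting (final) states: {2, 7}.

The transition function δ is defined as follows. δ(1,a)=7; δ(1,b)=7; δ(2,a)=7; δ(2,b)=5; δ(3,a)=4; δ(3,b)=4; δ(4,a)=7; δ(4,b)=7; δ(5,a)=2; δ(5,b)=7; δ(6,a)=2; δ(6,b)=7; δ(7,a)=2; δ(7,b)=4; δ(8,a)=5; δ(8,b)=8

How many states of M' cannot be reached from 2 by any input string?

BFS from 2 reaches {2, 4, 5, 7}; the 4 state(s) 1, 3, 6, 8 are never visited.

4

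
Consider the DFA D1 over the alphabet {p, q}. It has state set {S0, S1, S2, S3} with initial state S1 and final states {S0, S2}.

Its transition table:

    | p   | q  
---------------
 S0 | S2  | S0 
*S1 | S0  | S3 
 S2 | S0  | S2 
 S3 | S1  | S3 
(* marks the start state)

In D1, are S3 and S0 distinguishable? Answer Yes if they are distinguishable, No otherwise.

Yes

All states are reachable from the start state.
Initial partition by acceptance: {S0,S2} | {S1,S3}.
On input p, block {S1,S3} splits into {S1} and {S3}.
No further refinement is possible. Final partition (3 blocks): {S0,S2} | {S1} | {S3}.
S3 and S0 end up in different blocks, so they are distinguishable. For instance, the string 'ε' is accepted from only S0.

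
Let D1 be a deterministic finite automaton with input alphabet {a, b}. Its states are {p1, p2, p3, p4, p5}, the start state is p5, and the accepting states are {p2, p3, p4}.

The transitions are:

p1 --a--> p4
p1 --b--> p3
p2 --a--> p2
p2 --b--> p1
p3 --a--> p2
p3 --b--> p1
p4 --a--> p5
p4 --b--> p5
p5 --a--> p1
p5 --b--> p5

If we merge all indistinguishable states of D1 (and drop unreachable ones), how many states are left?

4

Every state is reachable, so we keep all 5.
P0 = {p2,p3,p4} | {p1,p5}.
Split {p2,p3,p4} by δ(·,a) → {p2,p3} and {p4}.
Refine {p1,p5} on symbol a: members go to different blocks, giving {p1} and {p5}.
Stable partition: {p2,p3} | {p1} | {p4} | {p5} — 4 equivalence classes.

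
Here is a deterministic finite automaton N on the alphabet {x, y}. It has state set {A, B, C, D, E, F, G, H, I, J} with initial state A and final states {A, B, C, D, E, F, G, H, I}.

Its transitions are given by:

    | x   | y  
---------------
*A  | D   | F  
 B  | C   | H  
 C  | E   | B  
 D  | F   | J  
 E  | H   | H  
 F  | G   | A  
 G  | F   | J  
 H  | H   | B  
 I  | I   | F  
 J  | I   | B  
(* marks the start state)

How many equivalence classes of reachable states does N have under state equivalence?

Every state is reachable, so we keep all 10.
P0 = {A,B,C,D,E,F,G,H,I} | {J}.
Split {A,B,C,D,E,F,G,H,I} by δ(·,y) → {A,B,C,E,F,H,I} and {D,G}.
Refine {A,B,C,E,F,H,I} on symbol x: members go to different blocks, giving {B,C,E,H,I} and {A,F}.
On input y, block {B,C,E,H,I} splits into {B,C,E,H} and {I}.
No further refinement is possible. Final partition (5 blocks): {B,C,E,H} | {J} | {D,G} | {A,F} | {I}.

5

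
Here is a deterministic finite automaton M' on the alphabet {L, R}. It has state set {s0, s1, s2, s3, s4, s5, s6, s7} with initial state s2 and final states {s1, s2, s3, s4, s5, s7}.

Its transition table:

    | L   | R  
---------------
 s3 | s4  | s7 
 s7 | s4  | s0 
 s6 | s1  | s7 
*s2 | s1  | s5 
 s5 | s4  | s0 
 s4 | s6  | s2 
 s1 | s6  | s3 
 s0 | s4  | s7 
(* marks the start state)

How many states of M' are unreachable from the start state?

A breadth-first search from the start state visits every state.

0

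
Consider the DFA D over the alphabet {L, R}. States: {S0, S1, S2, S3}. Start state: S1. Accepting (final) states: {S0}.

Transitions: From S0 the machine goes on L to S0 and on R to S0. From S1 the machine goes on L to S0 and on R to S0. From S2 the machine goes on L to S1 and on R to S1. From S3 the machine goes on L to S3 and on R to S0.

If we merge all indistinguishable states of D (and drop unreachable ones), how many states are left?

2

States {S2,S3} cannot be reached from the start state, so discard them.
Initial partition by acceptance: {S0} | {S1}.
The partition is now stable with 2 blocks: {S0} | {S1}.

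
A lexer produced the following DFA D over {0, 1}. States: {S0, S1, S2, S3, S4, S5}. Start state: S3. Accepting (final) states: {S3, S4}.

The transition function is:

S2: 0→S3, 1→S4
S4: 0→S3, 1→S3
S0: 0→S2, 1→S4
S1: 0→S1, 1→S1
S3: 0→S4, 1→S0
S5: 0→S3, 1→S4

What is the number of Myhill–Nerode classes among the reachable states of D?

4

States {S1,S5} cannot be reached from the start state, so discard them.
Initial partition by acceptance: {S3,S4} | {S0,S2}.
Refine {S3,S4} on symbol 1: members go to different blocks, giving {S3} and {S4}.
On input 0, block {S0,S2} splits into {S0} and {S2}.
Stable partition: {S3} | {S0} | {S4} | {S2} — 4 equivalence classes.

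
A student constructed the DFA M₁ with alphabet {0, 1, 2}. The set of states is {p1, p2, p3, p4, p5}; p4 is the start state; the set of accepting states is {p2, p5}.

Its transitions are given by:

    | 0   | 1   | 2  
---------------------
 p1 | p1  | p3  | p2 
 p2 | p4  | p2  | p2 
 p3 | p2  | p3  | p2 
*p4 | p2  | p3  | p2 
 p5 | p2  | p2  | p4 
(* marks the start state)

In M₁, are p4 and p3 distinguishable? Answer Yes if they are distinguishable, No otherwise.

Reachable states from the start: {p2,p3,p4}. Unreachable: {p1,p5} — drop them.
P0 = {p2} | {p3,p4}.
Stable partition: {p2} | {p3,p4} — 2 equivalence classes.
p4 and p3 lie in the same block of the stable partition, so they are equivalent — no string distinguishes them.

No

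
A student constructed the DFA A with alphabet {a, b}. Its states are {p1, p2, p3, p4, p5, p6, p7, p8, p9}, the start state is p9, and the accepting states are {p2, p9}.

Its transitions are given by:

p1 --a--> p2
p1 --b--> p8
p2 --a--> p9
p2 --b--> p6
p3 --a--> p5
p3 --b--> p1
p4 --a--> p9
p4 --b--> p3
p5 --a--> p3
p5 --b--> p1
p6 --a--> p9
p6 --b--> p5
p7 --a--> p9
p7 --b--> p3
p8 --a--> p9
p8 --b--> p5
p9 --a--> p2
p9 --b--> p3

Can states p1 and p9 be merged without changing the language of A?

No

Reachable states from the start: {p1,p2,p3,p5,p6,p8,p9}. Unreachable: {p4,p7} — drop them.
Initial partition by acceptance: {p2,p9} | {p1,p3,p5,p6,p8}.
Refine {p1,p3,p5,p6,p8} on symbol a: members go to different blocks, giving {p1,p6,p8} and {p3,p5}.
On input b, block {p2,p9} splits into {p2} and {p9}.
Refine {p1,p6,p8} on symbol a: members go to different blocks, giving {p6,p8} and {p1}.
Stable partition: {p2} | {p6,p8} | {p3,p5} | {p9} | {p1} — 5 equivalence classes.
p1 and p9 end up in different blocks, so they are distinguishable. For instance, the string 'ε' is accepted from only p9.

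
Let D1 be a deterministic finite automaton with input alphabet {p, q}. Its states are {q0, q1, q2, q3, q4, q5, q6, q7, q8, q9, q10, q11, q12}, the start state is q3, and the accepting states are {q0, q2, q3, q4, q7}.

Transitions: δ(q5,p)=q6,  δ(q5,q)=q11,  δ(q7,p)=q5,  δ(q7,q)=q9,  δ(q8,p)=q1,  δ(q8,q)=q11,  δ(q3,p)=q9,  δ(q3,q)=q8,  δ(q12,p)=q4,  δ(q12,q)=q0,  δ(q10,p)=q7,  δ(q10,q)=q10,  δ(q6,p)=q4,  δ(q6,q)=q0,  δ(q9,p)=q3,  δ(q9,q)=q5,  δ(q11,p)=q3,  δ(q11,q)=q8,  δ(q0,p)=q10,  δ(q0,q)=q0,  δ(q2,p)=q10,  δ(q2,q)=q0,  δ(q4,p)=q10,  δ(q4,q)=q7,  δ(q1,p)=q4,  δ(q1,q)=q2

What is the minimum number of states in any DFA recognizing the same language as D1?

8

States {q12} cannot be reached from the start state, so discard them.
Start with accepting vs non-accepting: {q0,q2,q3,q4,q7} | {q1,q5,q6,q8,q9,q10,q11}.
Split {q0,q2,q3,q4,q7} by δ(·,q) → {q0,q2,q4} and {q3,q7}.
Refine {q0,q2,q4} on symbol q: members go to different blocks, giving {q0,q2} and {q4}.
On input p, block {q1,q5,q6,q8,q9,q10,q11} splits into {q9,q10,q11} and {q1,q6} and {q5,q8}.
On input q, block {q9,q10,q11} splits into {q9,q11} and {q10}.
Split {q3,q7} by δ(·,p) → {q3} and {q7}.
No further refinement is possible. Final partition (8 blocks): {q0,q2} | {q9,q11} | {q3} | {q4} | {q1,q6} | {q5,q8} | {q10} | {q7}.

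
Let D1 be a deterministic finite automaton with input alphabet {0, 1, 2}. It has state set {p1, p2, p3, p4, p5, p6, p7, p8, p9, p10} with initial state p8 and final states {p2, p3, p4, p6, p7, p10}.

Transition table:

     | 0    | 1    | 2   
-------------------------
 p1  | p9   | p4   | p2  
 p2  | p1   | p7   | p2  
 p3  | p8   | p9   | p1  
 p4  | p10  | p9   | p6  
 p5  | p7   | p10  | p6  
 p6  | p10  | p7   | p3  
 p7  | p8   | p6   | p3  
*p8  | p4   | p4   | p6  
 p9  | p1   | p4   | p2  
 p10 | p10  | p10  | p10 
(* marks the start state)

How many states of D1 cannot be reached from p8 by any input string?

1

Starting at p8 and following transitions, the reachable set is {p1, p2, p3, p4, p6, p7, p8, p9, p10}. That leaves p5 unreachable — 1 in total.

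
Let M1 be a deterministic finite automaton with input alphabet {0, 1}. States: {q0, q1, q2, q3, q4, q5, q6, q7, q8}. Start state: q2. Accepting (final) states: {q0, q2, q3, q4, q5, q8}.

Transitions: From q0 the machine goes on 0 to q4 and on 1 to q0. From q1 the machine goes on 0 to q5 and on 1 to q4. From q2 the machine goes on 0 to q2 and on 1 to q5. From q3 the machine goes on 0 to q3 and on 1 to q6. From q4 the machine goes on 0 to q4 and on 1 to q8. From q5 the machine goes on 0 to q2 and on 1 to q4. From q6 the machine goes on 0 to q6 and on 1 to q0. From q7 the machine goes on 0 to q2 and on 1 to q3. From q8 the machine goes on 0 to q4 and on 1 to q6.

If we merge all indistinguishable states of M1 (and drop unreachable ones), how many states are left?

6

First remove the unreachable states {q1,q3,q7}; 6 states remain.
P0 = {q0,q2,q4,q5,q8} | {q6}.
On input 1, block {q0,q2,q4,q5,q8} splits into {q0,q2,q4,q5} and {q8}.
On input 1, block {q0,q2,q4,q5} splits into {q0,q2,q5} and {q4}.
Split {q0,q2,q5} by δ(·,0) → {q2,q5} and {q0}.
Split {q2,q5} by δ(·,1) → {q2} and {q5}.
No further refinement is possible. Final partition (6 blocks): {q2} | {q6} | {q8} | {q4} | {q0} | {q5}.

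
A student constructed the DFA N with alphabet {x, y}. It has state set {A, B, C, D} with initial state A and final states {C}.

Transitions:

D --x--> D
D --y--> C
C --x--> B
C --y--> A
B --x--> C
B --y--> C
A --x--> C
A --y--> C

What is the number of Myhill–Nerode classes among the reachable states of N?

Reachable states from the start: {A,B,C}. Unreachable: {D} — drop them.
Initial partition by acceptance: {C} | {A,B}.
Stable partition: {C} | {A,B} — 2 equivalence classes.

2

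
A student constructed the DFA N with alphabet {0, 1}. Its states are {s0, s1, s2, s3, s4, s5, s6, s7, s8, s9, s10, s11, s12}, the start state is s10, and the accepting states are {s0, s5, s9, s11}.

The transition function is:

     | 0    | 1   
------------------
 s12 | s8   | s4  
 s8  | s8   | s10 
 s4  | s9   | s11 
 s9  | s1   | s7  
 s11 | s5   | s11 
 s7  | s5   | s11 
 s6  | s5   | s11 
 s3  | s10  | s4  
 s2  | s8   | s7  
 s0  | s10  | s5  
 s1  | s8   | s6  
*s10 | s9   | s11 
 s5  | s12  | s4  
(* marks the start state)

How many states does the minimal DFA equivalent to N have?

4

Reachable states from the start: {s1,s4,s5,s6,s7,s8,s9,s10,s11,s12}. Unreachable: {s0,s2,s3} — drop them.
Start with accepting vs non-accepting: {s5,s9,s11} | {s1,s4,s6,s7,s8,s10,s12}.
On input 0, block {s5,s9,s11} splits into {s5,s9} and {s11}.
Split {s1,s4,s6,s7,s8,s10,s12} by δ(·,0) → {s4,s6,s7,s10} and {s1,s8,s12}.
No further refinement is possible. Final partition (4 blocks): {s5,s9} | {s4,s6,s7,s10} | {s11} | {s1,s8,s12}.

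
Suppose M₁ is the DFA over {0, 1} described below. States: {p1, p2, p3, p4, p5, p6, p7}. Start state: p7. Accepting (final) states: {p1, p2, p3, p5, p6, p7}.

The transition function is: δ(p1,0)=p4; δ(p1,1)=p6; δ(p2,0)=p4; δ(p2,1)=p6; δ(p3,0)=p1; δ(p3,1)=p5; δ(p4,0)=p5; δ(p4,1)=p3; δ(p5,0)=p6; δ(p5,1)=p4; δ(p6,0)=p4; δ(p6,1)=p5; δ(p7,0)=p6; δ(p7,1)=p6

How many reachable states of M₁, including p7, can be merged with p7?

1

First remove the unreachable states {p2}; 6 states remain.
Initial partition by acceptance: {p1,p3,p5,p6,p7} | {p4}.
On input 0, block {p1,p3,p5,p6,p7} splits into {p3,p5,p7} and {p1,p6}.
On input 1, block {p3,p5,p7} splits into {p3} and {p5} and {p7}.
Refine {p1,p6} on symbol 1: members go to different blocks, giving {p1} and {p6}.
Stable partition: {p3} | {p4} | {p1} | {p5} | {p7} | {p6} — 6 equivalence classes.
State p7 belongs to the block {p7}, which has 1 states.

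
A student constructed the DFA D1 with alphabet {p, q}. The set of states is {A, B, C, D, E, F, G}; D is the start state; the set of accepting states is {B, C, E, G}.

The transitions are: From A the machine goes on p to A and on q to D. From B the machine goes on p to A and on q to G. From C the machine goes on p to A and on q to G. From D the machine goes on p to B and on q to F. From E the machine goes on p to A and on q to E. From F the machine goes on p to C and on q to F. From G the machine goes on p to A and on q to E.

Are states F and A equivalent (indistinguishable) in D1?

No

Every state is reachable, so we keep all 7.
P0 = {B,C,E,G} | {A,D,F}.
Refine {A,D,F} on symbol p: members go to different blocks, giving {D,F} and {A}.
The partition is now stable with 3 blocks: {B,C,E,G} | {D,F} | {A}.
F and A end up in different blocks, so they are distinguishable. For instance, the string 'p' is accepted from only F.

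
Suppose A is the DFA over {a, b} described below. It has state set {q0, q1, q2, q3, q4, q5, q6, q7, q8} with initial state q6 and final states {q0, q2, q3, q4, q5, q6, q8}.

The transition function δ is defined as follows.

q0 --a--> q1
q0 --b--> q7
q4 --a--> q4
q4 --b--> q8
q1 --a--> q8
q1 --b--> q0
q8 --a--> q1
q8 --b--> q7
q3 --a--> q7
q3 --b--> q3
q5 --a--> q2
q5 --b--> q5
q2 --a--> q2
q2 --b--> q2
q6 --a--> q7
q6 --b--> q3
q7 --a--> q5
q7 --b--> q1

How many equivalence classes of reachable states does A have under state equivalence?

5

States {q4} cannot be reached from the start state, so discard them.
P0 = {q0,q2,q3,q5,q6,q8} | {q1,q7}.
On input a, block {q0,q2,q3,q5,q6,q8} splits into {q0,q3,q6,q8} and {q2,q5}.
On input b, block {q0,q3,q6,q8} splits into {q0,q8} and {q3,q6}.
Split {q1,q7} by δ(·,a) → {q1} and {q7}.
The partition is now stable with 5 blocks: {q0,q8} | {q1} | {q2,q5} | {q3,q6} | {q7}.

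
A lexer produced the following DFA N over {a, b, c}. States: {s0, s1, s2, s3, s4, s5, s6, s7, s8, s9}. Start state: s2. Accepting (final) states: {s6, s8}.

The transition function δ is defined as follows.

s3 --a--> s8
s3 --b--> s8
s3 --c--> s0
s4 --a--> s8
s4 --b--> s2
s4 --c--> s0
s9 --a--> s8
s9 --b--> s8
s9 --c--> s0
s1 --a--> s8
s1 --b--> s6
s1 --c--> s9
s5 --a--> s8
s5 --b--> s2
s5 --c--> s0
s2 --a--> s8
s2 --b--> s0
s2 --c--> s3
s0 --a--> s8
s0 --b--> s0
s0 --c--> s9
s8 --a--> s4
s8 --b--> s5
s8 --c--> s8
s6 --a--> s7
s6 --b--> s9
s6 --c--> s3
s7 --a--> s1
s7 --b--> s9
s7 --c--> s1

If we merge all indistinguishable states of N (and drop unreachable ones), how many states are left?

4

Reachable states from the start: {s0,s2,s3,s4,s5,s8,s9}. Unreachable: {s1,s6,s7} — drop them.
Initial partition by acceptance: {s8} | {s0,s2,s3,s4,s5,s9}.
On input b, block {s0,s2,s3,s4,s5,s9} splits into {s0,s2,s4,s5} and {s3,s9}.
On input c, block {s0,s2,s4,s5} splits into {s0,s2} and {s4,s5}.
The partition is now stable with 4 blocks: {s8} | {s0,s2} | {s3,s9} | {s4,s5}.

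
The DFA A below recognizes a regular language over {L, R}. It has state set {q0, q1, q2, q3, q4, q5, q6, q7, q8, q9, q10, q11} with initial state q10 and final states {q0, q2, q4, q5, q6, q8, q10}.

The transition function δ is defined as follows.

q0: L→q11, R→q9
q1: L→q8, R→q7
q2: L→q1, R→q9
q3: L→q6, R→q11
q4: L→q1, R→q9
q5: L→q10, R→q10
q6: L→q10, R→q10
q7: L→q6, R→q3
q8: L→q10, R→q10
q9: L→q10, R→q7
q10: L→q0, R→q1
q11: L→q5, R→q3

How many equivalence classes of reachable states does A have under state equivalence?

5

Reachable states from the start: {q0,q1,q3,q5,q6,q7,q8,q9,q10,q11}. Unreachable: {q2,q4} — drop them.
P0 = {q0,q5,q6,q8,q10} | {q1,q3,q7,q9,q11}.
Split {q0,q5,q6,q8,q10} by δ(·,L) → {q5,q6,q8,q10} and {q0}.
Split {q5,q6,q8,q10} by δ(·,L) → {q5,q6,q8} and {q10}.
Refine {q1,q3,q7,q9,q11} on symbol L: members go to different blocks, giving {q1,q3,q7,q11} and {q9}.
The partition is now stable with 5 blocks: {q5,q6,q8} | {q1,q3,q7,q11} | {q0} | {q10} | {q9}.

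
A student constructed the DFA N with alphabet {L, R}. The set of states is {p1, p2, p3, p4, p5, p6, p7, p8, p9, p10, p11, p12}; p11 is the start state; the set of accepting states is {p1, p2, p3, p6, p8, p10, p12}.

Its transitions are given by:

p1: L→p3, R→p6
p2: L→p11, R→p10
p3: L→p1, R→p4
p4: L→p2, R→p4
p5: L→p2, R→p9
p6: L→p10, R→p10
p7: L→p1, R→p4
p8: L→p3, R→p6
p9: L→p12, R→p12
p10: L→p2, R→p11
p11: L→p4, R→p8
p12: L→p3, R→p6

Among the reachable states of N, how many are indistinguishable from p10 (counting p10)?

1

Reachable states from the start: {p1,p2,p3,p4,p6,p8,p10,p11}. Unreachable: {p5,p7,p9,p12} — drop them.
Start with accepting vs non-accepting: {p1,p2,p3,p6,p8,p10} | {p4,p11}.
Refine {p1,p2,p3,p6,p8,p10} on symbol L: members go to different blocks, giving {p1,p3,p6,p8,p10} and {p2}.
On input L, block {p1,p3,p6,p8,p10} splits into {p1,p3,p6,p8} and {p10}.
Split {p1,p3,p6,p8} by δ(·,L) → {p1,p3,p8} and {p6}.
On input R, block {p1,p3,p8} splits into {p1,p8} and {p3}.
Refine {p4,p11} on symbol L: members go to different blocks, giving {p4} and {p11}.
The partition is now stable with 7 blocks: {p1,p8} | {p4} | {p2} | {p10} | {p6} | {p3} | {p11}.
The equivalence class containing p10 is {p10}, of size 1.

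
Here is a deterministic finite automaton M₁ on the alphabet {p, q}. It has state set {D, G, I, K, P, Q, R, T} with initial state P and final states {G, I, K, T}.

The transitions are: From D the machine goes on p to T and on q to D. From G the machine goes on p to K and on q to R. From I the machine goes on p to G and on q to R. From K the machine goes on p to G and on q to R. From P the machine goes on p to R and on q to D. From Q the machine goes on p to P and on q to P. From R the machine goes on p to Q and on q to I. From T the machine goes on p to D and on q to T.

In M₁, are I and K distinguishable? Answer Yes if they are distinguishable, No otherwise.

No

All states are reachable from the start state.
P0 = {G,I,K,T} | {D,P,Q,R}.
On input p, block {G,I,K,T} splits into {G,I,K} and {T}.
Split {D,P,Q,R} by δ(·,p) → {P,Q,R} and {D}.
On input q, block {P,Q,R} splits into {Q} and {R} and {P}.
No further refinement is possible. Final partition (6 blocks): {G,I,K} | {Q} | {T} | {D} | {R} | {P}.
I and K lie in the same block of the stable partition, so they are equivalent — no string distinguishes them.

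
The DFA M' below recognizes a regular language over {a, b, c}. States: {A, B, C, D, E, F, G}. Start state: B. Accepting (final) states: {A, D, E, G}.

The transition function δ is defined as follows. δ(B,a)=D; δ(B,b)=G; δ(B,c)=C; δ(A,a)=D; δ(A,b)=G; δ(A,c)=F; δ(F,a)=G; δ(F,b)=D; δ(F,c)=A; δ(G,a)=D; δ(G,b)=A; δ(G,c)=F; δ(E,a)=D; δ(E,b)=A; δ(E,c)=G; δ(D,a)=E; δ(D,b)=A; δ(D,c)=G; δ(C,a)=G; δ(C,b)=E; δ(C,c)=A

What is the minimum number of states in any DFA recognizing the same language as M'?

Initial partition by acceptance: {A,D,E,G} | {B,C,F}.
Refine {A,D,E,G} on symbol c: members go to different blocks, giving {A,G} and {D,E}.
Refine {B,C,F} on symbol a: members go to different blocks, giving {C,F} and {B}.
No further refinement is possible. Final partition (4 blocks): {A,G} | {C,F} | {D,E} | {B}.

4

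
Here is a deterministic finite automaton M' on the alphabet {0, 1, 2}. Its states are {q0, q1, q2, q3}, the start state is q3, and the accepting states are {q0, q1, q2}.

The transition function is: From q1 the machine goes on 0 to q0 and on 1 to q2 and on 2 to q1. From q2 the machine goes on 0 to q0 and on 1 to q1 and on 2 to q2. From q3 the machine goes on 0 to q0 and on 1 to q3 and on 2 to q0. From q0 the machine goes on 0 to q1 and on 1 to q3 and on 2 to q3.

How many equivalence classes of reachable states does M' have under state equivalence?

Initial partition by acceptance: {q0,q1,q2} | {q3}.
Split {q0,q1,q2} by δ(·,1) → {q1,q2} and {q0}.
No further refinement is possible. Final partition (3 blocks): {q1,q2} | {q3} | {q0}.

3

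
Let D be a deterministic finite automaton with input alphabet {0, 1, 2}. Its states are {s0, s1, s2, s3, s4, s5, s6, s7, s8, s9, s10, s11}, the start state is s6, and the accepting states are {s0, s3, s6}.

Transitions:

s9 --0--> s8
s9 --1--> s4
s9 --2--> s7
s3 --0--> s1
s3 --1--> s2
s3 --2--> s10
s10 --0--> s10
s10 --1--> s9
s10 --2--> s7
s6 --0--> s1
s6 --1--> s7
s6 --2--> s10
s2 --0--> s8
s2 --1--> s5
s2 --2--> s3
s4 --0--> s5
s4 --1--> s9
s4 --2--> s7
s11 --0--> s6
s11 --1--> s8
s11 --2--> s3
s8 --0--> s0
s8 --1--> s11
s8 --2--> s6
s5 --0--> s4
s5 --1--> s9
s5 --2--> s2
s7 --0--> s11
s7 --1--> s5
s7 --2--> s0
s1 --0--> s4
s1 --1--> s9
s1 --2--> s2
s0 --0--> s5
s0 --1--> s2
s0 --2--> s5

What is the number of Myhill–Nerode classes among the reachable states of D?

Start with accepting vs non-accepting: {s0,s3,s6} | {s1,s2,s4,s5,s7,s8,s9,s10,s11}.
Split {s1,s2,s4,s5,s7,s8,s9,s10,s11} by δ(·,0) → {s1,s2,s4,s5,s7,s9,s10} and {s8,s11}.
Refine {s1,s2,s4,s5,s7,s9,s10} on symbol 0: members go to different blocks, giving {s1,s4,s5,s10} and {s2,s7,s9}.
On input 2, block {s2,s7,s9} splits into {s2,s7} and {s9}.
Stable partition: {s0,s3,s6} | {s1,s4,s5,s10} | {s8,s11} | {s2,s7} | {s9} — 5 equivalence classes.

5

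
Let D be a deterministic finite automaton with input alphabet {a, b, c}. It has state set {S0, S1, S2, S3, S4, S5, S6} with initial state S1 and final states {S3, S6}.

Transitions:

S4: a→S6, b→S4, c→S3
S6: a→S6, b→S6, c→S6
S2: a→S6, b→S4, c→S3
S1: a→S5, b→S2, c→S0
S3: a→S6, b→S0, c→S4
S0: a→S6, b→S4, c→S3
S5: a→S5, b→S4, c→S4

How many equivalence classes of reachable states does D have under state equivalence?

4

Every state is reachable, so we keep all 7.
Start with accepting vs non-accepting: {S3,S6} | {S0,S1,S2,S4,S5}.
On input b, block {S3,S6} splits into {S3} and {S6}.
On input a, block {S0,S1,S2,S4,S5} splits into {S0,S2,S4} and {S1,S5}.
No further refinement is possible. Final partition (4 blocks): {S3} | {S0,S2,S4} | {S6} | {S1,S5}.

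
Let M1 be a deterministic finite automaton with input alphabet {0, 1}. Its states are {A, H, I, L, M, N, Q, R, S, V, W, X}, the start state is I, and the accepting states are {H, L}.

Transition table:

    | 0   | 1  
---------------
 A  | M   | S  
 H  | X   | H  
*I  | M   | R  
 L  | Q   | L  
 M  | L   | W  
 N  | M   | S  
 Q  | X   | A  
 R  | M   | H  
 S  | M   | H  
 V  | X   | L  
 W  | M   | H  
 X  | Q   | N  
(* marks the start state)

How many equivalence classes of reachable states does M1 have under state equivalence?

5

Reachable states from the start: {A,H,I,L,M,N,Q,R,S,W,X}. Unreachable: {V} — drop them.
P0 = {H,L} | {A,I,M,N,Q,R,S,W,X}.
Split {A,I,M,N,Q,R,S,W,X} by δ(·,0) → {A,I,N,Q,R,S,W,X} and {M}.
Split {A,I,N,Q,R,S,W,X} by δ(·,0) → {A,I,N,R,S,W} and {Q,X}.
On input 1, block {A,I,N,R,S,W} splits into {R,S,W} and {A,I,N}.
No further refinement is possible. Final partition (5 blocks): {H,L} | {R,S,W} | {M} | {Q,X} | {A,I,N}.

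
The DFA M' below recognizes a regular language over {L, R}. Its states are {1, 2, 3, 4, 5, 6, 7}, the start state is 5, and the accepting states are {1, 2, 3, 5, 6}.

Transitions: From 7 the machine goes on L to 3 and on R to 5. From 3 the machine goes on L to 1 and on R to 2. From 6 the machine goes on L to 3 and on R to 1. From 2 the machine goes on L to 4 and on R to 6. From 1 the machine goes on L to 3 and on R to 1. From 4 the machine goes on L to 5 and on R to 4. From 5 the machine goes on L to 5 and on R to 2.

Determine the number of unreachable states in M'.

BFS from 5 reaches {1, 2, 3, 4, 5, 6}; the 1 state(s) 7 are never visited.

1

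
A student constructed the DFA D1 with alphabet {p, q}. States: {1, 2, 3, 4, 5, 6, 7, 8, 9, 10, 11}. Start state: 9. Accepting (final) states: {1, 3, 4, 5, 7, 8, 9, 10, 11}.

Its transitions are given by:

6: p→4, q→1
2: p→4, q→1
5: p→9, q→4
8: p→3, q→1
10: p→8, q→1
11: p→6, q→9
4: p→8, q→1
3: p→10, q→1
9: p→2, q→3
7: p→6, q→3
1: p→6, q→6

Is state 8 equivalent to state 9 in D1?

First remove the unreachable states {5,7,11}; 8 states remain.
P0 = {1,3,4,8,9,10} | {2,6}.
Refine {1,3,4,8,9,10} on symbol p: members go to different blocks, giving {3,4,8,10} and {1,9}.
On input q, block {1,9} splits into {1} and {9}.
No further refinement is possible. Final partition (4 blocks): {3,4,8,10} | {2,6} | {1} | {9}.
8 and 9 end up in different blocks, so they are distinguishable. For instance, the string 'p' is accepted from only 8.

No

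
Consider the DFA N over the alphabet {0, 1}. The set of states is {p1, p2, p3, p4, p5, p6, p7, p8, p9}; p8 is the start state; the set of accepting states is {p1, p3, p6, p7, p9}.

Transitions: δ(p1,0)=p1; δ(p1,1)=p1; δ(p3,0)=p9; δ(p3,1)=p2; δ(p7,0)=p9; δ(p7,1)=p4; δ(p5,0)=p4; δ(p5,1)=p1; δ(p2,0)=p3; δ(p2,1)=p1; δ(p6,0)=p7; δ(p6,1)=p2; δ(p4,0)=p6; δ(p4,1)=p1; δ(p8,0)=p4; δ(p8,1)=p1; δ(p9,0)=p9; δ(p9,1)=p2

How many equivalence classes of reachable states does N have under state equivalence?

States {p5} cannot be reached from the start state, so discard them.
Initial partition by acceptance: {p1,p3,p6,p7,p9} | {p2,p4,p8}.
Split {p1,p3,p6,p7,p9} by δ(·,1) → {p3,p6,p7,p9} and {p1}.
Split {p2,p4,p8} by δ(·,0) → {p2,p4} and {p8}.
The partition is now stable with 4 blocks: {p3,p6,p7,p9} | {p2,p4} | {p1} | {p8}.

4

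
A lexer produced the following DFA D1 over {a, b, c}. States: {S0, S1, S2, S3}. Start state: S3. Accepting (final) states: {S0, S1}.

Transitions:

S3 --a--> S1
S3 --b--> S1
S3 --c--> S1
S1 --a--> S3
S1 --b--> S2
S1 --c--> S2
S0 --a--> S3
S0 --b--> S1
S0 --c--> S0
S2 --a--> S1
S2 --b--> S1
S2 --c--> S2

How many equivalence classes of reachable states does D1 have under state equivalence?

3

First remove the unreachable states {S0}; 3 states remain.
P0 = {S1} | {S2,S3}.
Split {S2,S3} by δ(·,c) → {S2} and {S3}.
Stable partition: {S1} | {S2} | {S3} — 3 equivalence classes.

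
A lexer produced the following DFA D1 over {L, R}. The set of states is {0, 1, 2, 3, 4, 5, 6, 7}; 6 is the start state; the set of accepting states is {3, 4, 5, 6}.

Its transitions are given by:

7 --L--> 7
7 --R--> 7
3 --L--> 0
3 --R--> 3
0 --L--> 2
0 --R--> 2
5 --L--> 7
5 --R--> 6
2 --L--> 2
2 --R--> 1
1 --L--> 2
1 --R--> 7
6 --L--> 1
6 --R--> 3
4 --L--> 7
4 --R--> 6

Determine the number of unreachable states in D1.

BFS from 6 reaches {0, 1, 2, 3, 6, 7}; the 2 state(s) 4, 5 are never visited.

2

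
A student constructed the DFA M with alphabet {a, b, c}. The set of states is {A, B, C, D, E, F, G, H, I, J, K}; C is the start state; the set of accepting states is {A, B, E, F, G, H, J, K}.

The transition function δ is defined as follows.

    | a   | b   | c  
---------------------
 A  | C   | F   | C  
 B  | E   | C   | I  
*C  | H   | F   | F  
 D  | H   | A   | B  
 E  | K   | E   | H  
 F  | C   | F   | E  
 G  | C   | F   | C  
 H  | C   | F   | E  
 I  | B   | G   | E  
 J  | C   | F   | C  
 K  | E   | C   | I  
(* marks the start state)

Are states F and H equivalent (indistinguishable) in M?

Yes

States {A,D,J} cannot be reached from the start state, so discard them.
P0 = {B,E,F,G,H,K} | {C,I}.
Split {B,E,F,G,H,K} by δ(·,a) → {B,E,K} and {F,G,H}.
Refine {B,E,K} on symbol b: members go to different blocks, giving {B,K} and {E}.
Refine {C,I} on symbol a: members go to different blocks, giving {C} and {I}.
Split {F,G,H} by δ(·,c) → {F,H} and {G}.
No further refinement is possible. Final partition (6 blocks): {B,K} | {C} | {F,H} | {E} | {I} | {G}.
F and H lie in the same block of the stable partition, so they are equivalent — no string distinguishes them.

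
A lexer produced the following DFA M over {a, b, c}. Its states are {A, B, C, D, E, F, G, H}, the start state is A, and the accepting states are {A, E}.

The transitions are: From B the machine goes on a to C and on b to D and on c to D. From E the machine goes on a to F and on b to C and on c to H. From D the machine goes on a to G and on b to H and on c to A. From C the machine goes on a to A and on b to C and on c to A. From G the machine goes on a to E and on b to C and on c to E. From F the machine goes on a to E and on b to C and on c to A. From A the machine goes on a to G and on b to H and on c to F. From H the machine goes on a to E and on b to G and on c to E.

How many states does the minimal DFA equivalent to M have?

States {B,D} cannot be reached from the start state, so discard them.
P0 = {A,E} | {C,F,G,H}.
No further refinement is possible. Final partition (2 blocks): {A,E} | {C,F,G,H}.

2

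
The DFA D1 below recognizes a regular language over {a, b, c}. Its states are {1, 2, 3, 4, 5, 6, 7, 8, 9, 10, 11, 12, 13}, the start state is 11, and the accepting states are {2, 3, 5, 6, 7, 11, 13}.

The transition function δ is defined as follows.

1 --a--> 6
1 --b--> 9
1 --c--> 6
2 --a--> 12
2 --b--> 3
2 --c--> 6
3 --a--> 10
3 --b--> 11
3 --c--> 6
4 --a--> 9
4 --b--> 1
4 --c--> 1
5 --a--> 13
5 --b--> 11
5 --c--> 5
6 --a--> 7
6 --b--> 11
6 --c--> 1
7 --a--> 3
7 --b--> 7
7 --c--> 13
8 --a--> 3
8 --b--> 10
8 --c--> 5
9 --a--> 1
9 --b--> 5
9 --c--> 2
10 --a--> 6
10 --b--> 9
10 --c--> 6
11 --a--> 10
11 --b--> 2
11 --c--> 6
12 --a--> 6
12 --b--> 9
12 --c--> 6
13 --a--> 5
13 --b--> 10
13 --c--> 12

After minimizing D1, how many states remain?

States {4,8} cannot be reached from the start state, so discard them.
P0 = {2,3,5,6,7,11,13} | {1,9,10,12}.
On input a, block {2,3,5,6,7,11,13} splits into {5,6,7,13} and {2,3,11}.
On input a, block {5,6,7,13} splits into {5,6,13} and {7}.
Split {5,6,13} by δ(·,a) → {5,13} and {6}.
Refine {5,13} on symbol b: members go to different blocks, giving {5} and {13}.
Refine {1,9,10,12} on symbol a: members go to different blocks, giving {1,10,12} and {9}.
Stable partition: {5} | {1,10,12} | {2,3,11} | {7} | {6} | {13} | {9} — 7 equivalence classes.

7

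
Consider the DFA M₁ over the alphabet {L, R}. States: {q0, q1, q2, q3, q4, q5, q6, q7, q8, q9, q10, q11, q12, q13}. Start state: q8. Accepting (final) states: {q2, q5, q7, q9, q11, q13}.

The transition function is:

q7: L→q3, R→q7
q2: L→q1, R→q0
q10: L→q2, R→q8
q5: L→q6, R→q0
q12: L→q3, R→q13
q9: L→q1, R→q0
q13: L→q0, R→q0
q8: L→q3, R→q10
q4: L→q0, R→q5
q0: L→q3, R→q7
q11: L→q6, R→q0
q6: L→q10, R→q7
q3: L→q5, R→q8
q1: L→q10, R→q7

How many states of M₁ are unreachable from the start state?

BFS from q8 reaches {q0, q1, q2, q3, q5, q6, q7, q8, q10}; the 5 state(s) q4, q9, q11, q12, q13 are never visited.

5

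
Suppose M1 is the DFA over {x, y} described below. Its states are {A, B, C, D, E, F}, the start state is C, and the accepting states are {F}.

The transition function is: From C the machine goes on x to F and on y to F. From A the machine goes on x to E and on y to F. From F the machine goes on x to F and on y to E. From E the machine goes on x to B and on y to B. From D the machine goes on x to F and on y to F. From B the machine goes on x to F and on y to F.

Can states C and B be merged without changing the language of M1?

States {A,D} cannot be reached from the start state, so discard them.
Start with accepting vs non-accepting: {F} | {B,C,E}.
Split {B,C,E} by δ(·,x) → {B,C} and {E}.
The partition is now stable with 3 blocks: {F} | {B,C} | {E}.
C and B lie in the same block of the stable partition, so they are equivalent — no string distinguishes them.

Yes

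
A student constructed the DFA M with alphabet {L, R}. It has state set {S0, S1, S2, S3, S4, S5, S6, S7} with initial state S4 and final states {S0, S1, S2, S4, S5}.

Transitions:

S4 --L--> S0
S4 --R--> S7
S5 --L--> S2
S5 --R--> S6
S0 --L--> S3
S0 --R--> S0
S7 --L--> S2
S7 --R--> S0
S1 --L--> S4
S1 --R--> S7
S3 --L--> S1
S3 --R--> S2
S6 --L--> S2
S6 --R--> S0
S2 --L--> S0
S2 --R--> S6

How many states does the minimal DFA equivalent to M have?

5

First remove the unreachable states {S5}; 7 states remain.
P0 = {S0,S1,S2,S4} | {S3,S6,S7}.
On input L, block {S0,S1,S2,S4} splits into {S1,S2,S4} and {S0}.
Refine {S1,S2,S4} on symbol L: members go to different blocks, giving {S2,S4} and {S1}.
Split {S3,S6,S7} by δ(·,L) → {S6,S7} and {S3}.
The partition is now stable with 5 blocks: {S2,S4} | {S6,S7} | {S0} | {S1} | {S3}.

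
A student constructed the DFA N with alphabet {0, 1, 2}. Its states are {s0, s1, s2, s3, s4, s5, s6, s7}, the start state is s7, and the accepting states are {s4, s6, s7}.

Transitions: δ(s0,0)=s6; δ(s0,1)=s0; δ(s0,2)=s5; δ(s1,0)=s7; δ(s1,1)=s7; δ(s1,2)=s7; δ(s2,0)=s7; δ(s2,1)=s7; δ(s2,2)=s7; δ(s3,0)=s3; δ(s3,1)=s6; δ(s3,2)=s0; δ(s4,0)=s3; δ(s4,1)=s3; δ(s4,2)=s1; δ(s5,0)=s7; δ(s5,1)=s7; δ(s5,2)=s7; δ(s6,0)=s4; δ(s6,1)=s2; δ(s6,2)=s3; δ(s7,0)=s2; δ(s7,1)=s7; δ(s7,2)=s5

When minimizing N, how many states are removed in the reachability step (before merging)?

BFS from s7 reaches {s2, s5, s7}; the 5 state(s) s0, s1, s3, s4, s6 are never visited.

5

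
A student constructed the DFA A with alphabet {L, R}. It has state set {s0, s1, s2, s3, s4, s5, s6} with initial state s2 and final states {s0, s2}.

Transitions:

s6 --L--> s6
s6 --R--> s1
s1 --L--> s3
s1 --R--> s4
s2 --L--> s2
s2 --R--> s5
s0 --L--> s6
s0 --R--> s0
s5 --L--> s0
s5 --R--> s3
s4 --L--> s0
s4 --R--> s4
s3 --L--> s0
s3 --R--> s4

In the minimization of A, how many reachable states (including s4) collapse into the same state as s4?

3

Start with accepting vs non-accepting: {s0,s2} | {s1,s3,s4,s5,s6}.
Split {s0,s2} by δ(·,L) → {s0} and {s2}.
Refine {s1,s3,s4,s5,s6} on symbol L: members go to different blocks, giving {s3,s4,s5} and {s1,s6}.
Refine {s1,s6} on symbol L: members go to different blocks, giving {s1} and {s6}.
No further refinement is possible. Final partition (5 blocks): {s0} | {s3,s4,s5} | {s2} | {s1} | {s6}.
State s4 belongs to the block {s3,s4,s5}, which has 3 states.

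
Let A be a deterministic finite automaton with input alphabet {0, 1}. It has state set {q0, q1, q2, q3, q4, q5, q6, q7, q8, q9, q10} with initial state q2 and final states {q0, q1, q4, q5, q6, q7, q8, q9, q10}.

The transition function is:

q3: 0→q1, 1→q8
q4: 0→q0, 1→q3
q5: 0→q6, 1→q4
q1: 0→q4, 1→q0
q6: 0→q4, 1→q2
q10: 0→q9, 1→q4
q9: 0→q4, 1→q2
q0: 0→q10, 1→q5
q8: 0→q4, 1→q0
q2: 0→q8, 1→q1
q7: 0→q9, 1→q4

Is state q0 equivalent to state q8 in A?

No

States {q7} cannot be reached from the start state, so discard them.
Start with accepting vs non-accepting: {q0,q1,q4,q5,q6,q8,q9,q10} | {q2,q3}.
Refine {q0,q1,q4,q5,q6,q8,q9,q10} on symbol 1: members go to different blocks, giving {q0,q1,q5,q8,q10} and {q4,q6,q9}.
Refine {q0,q1,q5,q8,q10} on symbol 0: members go to different blocks, giving {q1,q5,q8,q10} and {q0}.
On input 1, block {q1,q5,q8,q10} splits into {q1,q8} and {q5,q10}.
On input 0, block {q4,q6,q9} splits into {q6,q9} and {q4}.
No further refinement is possible. Final partition (6 blocks): {q1,q8} | {q2,q3} | {q6,q9} | {q0} | {q5,q10} | {q4}.
q0 and q8 end up in different blocks, so they are distinguishable. For instance, the string '01' is accepted from only q0.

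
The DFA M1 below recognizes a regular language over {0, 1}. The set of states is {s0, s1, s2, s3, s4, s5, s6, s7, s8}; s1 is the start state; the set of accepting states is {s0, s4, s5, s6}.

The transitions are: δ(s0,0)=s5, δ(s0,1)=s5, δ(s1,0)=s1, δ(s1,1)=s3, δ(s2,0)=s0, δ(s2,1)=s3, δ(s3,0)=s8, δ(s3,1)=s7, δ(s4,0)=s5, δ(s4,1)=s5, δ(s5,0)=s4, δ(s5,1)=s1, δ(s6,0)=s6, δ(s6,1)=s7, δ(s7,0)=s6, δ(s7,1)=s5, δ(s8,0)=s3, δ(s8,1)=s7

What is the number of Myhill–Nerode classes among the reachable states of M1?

States {s0,s2} cannot be reached from the start state, so discard them.
Start with accepting vs non-accepting: {s4,s5,s6} | {s1,s3,s7,s8}.
Split {s4,s5,s6} by δ(·,1) → {s5,s6} and {s4}.
Refine {s5,s6} on symbol 0: members go to different blocks, giving {s5} and {s6}.
Split {s1,s3,s7,s8} by δ(·,0) → {s1,s3,s8} and {s7}.
Refine {s1,s3,s8} on symbol 1: members go to different blocks, giving {s3,s8} and {s1}.
Stable partition: {s5} | {s3,s8} | {s4} | {s6} | {s7} | {s1} — 6 equivalence classes.

6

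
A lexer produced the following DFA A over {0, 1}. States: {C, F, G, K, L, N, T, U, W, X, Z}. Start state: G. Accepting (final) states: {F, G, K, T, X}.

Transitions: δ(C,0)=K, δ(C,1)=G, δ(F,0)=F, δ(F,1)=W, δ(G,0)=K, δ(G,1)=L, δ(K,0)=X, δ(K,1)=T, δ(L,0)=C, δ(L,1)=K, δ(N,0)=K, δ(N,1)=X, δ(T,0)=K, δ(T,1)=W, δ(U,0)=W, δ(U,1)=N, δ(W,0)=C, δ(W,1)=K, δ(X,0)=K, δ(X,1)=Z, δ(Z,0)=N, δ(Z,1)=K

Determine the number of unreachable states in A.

2

No path from G leads to F, U; the other 9 states are all reachable.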